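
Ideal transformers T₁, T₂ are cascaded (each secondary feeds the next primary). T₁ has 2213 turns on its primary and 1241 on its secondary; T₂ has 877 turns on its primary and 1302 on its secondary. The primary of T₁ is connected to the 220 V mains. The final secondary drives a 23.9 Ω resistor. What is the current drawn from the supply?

After T₁: V = 220.00 × 1241/2213 = 123.37 V.
After T₂: V = 123.37 × 1302/877 = 183.16 V.
I_load = 183.16/23.9 = 7.6635 A, so P_out = 183.16 × 7.6635 = 1403.6 W.
All ideal ⇒ P_in = P_out, so I_supply = 1403.6/220 = 6.38 A.

I_supply ≈ 6.38 A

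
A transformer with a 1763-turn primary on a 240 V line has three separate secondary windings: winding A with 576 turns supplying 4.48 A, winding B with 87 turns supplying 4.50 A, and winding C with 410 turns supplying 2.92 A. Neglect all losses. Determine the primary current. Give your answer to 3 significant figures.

V_A = 240 × 576/1763 = 78.412 V; V_B = 240 × 87/1763 = 11.843 V; V_C = 240 × 410/1763 = 55.814 V.
P_out = V_A I_A + V_B I_B + V_C I_C = 78.412×4.48 + 11.843×4.50 + 55.814×2.92 = 351.28 + 53.296 + 162.98 = 567.56 W.
Ideal ⇒ P_in = P_out, so I_p = P_out/V_p = 567.56/240 = 2.36 A.

I_p ≈ 2.36 A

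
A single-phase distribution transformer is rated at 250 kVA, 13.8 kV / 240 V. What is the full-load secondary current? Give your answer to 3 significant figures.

I_s ≈ 1040 A

I_s = S/V_s = 250000/240 = 1040 A.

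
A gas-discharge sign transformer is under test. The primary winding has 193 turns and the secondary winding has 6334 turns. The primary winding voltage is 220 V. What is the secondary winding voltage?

V_s/V_p = N_s/N_p, so V_s = 220 × 6334/193 = 7220 V.

V_s ≈ 7220 V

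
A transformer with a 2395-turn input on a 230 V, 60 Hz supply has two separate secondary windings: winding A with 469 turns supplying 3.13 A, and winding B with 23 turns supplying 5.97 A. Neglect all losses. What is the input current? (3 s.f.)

I_in ≈ 0.670 A

V_A = 230 × 469/2395 = 45.040 V; V_B = 230 × 23/2395 = 2.2088 V.
P_out = V_A I_A + V_B I_B = 45.040×3.13 + 2.2088×5.97 = 140.97 + 13.186 = 154.16 W.
Ideal ⇒ P_in = P_out, so I_in = P_out/V_in = 154.16/230 = 0.670 A.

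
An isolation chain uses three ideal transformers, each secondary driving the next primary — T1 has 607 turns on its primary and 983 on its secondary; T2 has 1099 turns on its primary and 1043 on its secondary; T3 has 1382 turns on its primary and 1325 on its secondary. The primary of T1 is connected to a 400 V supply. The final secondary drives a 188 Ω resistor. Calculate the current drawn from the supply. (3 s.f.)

I_supply ≈ 4.62 A

After T1: V = 400.00 × 983/607 = 647.78 V.
After T2: V = 647.78 × 1043/1099 = 614.77 V.
After T3: V = 614.77 × 1325/1382 = 589.41 V.
I_load = 589.41/188 = 3.1352 A, so P_out = 589.41 × 3.1352 = 1847.9 W.
All ideal ⇒ P_in = P_out, so I_supply = 1847.9/400 = 4.62 A.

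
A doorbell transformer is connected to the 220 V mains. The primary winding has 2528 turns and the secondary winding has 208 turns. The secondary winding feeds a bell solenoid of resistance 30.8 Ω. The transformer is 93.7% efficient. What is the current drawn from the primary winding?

V_s = 220 × 208/2528 = 18.101 V.
I_s = V_s/R = 18.101/30.8 = 0.58770 A.
P_out = V_s I_s = 18.101 × 0.58770 = 10.638 W.
P_in = P_out/η = 10.638/0.937 = 11.353 W.
I_p = P_in/V_p = 11.353/220 = 0.0516 A.

I_p ≈ 0.0516 A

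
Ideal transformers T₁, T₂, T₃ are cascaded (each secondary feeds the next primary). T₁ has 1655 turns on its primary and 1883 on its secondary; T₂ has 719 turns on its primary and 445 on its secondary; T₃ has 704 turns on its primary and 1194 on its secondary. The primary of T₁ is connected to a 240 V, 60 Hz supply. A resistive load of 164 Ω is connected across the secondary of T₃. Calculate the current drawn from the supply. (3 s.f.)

I_supply ≈ 2.09 A

Secondary of T₁: V = 240.00 × 1883/1655 = 273.06 V.
Secondary of T₂: V = 273.06 × 445/719 = 169.00 V.
Secondary of T₃: V = 169.00 × 1194/704 = 286.63 V.
I_load = 286.63/164 = 1.7478 A, so P_out = 286.63 × 1.7478 = 500.97 W.
All ideal ⇒ P_in = P_out, so I_supply = 500.97/240 = 2.09 A.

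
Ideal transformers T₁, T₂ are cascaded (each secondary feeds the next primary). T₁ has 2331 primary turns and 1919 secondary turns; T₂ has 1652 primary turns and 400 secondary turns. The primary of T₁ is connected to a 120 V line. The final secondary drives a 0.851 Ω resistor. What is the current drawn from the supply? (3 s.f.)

I_supply ≈ 5.60 A

After T₁: V = 120.00 × 1919/2331 = 98.790 V.
After T₂: V = 98.790 × 400/1652 = 23.920 V.
I_load = 23.920/0.851 = 28.108 A, so P_out = 23.920 × 28.108 = 672.35 W.
All ideal ⇒ P_in = P_out, so I_supply = 672.35/120 = 5.60 A.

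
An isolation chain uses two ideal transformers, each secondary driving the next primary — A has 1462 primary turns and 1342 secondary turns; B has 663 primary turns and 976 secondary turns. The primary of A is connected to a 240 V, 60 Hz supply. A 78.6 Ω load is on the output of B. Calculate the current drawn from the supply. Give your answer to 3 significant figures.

I_supply ≈ 5.58 A

Secondary of A: V = 240.00 × 1342/1462 = 220.30 V.
Secondary of B: V = 220.30 × 976/663 = 324.30 V.
I_load = 324.30/78.6 = 4.1260 A, so P_out = 324.30 × 4.1260 = 1338.1 W.
All ideal ⇒ P_in = P_out, so I_supply = 1338.1/240 = 5.58 A.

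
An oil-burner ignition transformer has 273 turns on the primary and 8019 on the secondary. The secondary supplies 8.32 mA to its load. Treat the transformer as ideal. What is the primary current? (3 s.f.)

For an ideal transformer I_p/I_s = N_s/N_p, so I_p = 0.00832 × 8019/273 = 0.244 A.

I_p ≈ 0.244 A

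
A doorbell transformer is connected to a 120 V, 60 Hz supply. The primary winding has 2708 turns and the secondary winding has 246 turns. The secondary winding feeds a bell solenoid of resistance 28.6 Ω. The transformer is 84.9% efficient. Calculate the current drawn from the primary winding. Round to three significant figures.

V_s = 120 × 246/2708 = 10.901 V.
I_s = V_s/R = 10.901/28.6 = 0.38116 A.
P_out = V_s I_s = 10.901 × 0.38116 = 4.1550 W.
P_in = P_out/η = 4.1550/0.849 = 4.8940 W.
I_p = P_in/V_p = 4.8940/120 = 0.0408 A.

I_p ≈ 0.0408 A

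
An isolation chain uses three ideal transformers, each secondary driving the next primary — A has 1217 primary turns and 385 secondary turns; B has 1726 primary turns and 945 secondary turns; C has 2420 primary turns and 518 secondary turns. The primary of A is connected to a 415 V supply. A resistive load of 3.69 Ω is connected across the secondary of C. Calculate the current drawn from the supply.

I_supply ≈ 0.155 A

Secondary of A: V = 415.00 × 385/1217 = 131.29 V.
Secondary of B: V = 131.29 × 945/1726 = 71.880 V.
Secondary of C: V = 71.880 × 518/2420 = 15.386 V.
I_load = 15.386/3.69 = 4.1696 A, so P_out = 15.386 × 4.1696 = 64.154 W.
All ideal ⇒ P_in = P_out, so I_supply = 64.154/415 = 0.155 A.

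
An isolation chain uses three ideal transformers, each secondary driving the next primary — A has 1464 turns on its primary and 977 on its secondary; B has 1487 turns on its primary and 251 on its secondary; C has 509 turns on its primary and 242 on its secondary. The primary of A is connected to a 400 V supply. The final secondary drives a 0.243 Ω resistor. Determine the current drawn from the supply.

After A: V = 400.00 × 977/1464 = 266.94 V.
After B: V = 266.94 × 251/1487 = 45.058 V.
After C: V = 45.058 × 242/509 = 21.423 V.
I_load = 21.423/0.243 = 88.159 A, so P_out = 21.423 × 88.159 = 1888.6 W.
All ideal ⇒ P_in = P_out, so I_supply = 1888.6/400 = 4.72 A.

I_supply ≈ 4.72 A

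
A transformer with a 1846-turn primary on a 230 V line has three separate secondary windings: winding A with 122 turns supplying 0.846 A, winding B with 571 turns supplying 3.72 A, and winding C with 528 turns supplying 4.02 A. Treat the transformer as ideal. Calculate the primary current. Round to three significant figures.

V_A = 230 × 122/1846 = 15.200 V; V_B = 230 × 571/1846 = 71.143 V; V_C = 230 × 528/1846 = 65.785 V.
P_out = V_A I_A + V_B I_B + V_C I_C = 15.200×0.846 + 71.143×3.72 + 65.785×4.02 = 12.860 + 264.65 + 264.46 = 541.97 W.
Ideal ⇒ P_in = P_out, so I_p = P_out/V_p = 541.97/230 = 2.36 A.

I_p ≈ 2.36 A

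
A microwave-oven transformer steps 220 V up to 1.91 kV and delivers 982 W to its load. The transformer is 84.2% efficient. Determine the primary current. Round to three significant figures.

P_in = P_out/η = 982/0.842 = 1166.3 W.
I_p = P_in/V_p = 1166.3/220 = 5.30 A.

I_p ≈ 5.30 A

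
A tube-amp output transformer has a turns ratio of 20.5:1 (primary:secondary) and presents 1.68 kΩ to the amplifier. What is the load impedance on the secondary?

Z_s = Z_p/(N_p/N_s)² = 1680/20.5² = 4.00 Ω.

Z_s ≈ 4.00 Ω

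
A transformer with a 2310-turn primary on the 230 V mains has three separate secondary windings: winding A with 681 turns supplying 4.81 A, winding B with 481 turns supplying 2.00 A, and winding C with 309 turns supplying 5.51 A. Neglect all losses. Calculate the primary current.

V_A = 230 × 681/2310 = 67.805 V; V_B = 230 × 481/2310 = 47.892 V; V_C = 230 × 309/2310 = 30.766 V.
P_out = V_A I_A + V_B I_B + V_C I_C = 67.805×4.81 + 47.892×2.00 + 30.766×5.51 = 326.14 + 95.784 + 169.52 = 591.45 W.
Ideal ⇒ P_in = P_out, so I_p = P_out/V_p = 591.45/230 = 2.57 A.

I_p ≈ 2.57 A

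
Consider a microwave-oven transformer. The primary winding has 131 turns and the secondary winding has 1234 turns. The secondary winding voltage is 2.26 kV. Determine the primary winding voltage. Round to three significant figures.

V_p ≈ 240 V

V_p/V_s = N_p/N_s, so V_p = 2260 × 131/1234 = 240 V.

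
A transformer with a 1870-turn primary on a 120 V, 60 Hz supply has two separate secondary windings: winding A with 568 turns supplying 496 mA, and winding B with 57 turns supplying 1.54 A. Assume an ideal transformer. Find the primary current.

V_A = 120 × 568/1870 = 36.449 V; V_B = 120 × 57/1870 = 3.6578 V.
P_out = V_A I_A + V_B I_B = 36.449×0.496 + 3.6578×1.54 = 18.079 + 5.6329 = 23.712 W.
Ideal ⇒ P_in = P_out, so I_p = P_out/V_p = 23.712/120 = 0.198 A.

I_p ≈ 0.198 A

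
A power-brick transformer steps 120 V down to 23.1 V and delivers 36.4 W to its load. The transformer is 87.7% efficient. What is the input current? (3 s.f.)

I_in ≈ 0.346 A

P_in = P_out/η = 36.4/0.877 = 41.505 W.
I_in = P_in/V_in = 41.505/120 = 0.346 A.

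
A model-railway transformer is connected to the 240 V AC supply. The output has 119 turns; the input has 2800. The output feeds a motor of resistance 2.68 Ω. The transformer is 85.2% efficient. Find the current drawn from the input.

I_in ≈ 0.190 A

V_out = 240 × 119/2800 = 10.200 V.
I_out = V_out/R = 10.200/2.68 = 3.8060 A.
P_out = V_out I_out = 10.200 × 3.8060 = 38.821 W.
P_in = P_out/η = 38.821/0.852 = 45.564 W.
I_in = P_in/V_in = 45.564/240 = 0.190 A.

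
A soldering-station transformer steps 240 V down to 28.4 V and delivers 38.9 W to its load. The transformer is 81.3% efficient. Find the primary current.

I_p ≈ 0.199 A

P_in = P_out/η = 38.9/0.813 = 47.847 W.
I_p = P_in/V_p = 47.847/240 = 0.199 A.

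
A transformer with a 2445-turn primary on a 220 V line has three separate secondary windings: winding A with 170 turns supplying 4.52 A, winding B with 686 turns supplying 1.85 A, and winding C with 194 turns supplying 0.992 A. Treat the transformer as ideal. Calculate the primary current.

I_p ≈ 0.912 A

V_A = 220 × 170/2445 = 15.297 V; V_B = 220 × 686/2445 = 61.726 V; V_C = 220 × 194/2445 = 17.456 V.
P_out = V_A I_A + V_B I_B + V_C I_C = 15.297×4.52 + 61.726×1.85 + 17.456×0.992 = 69.140 + 114.19 + 17.316 = 200.65 W.
Ideal ⇒ P_in = P_out, so I_p = P_out/V_p = 200.65/220 = 0.912 A.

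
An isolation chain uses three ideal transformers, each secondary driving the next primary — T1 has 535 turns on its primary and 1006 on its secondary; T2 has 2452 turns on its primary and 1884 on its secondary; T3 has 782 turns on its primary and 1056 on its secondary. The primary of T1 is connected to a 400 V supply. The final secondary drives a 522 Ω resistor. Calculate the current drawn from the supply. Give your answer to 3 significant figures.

Secondary of T1: V = 400.00 × 1006/535 = 752.15 V.
Secondary of T2: V = 752.15 × 1884/2452 = 577.92 V.
Secondary of T3: V = 577.92 × 1056/782 = 780.41 V.
I_load = 780.41/522 = 1.4950 A, so P_out = 780.41 × 1.4950 = 1166.7 W.
All ideal ⇒ P_in = P_out, so I_supply = 1166.7/400 = 2.92 A.

I_supply ≈ 2.92 A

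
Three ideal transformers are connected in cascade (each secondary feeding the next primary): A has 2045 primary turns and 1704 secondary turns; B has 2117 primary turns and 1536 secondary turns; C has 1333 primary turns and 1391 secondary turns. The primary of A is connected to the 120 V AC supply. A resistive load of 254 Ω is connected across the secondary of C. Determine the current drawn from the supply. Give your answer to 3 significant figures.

After A: V = 120.00 × 1704/2045 = 99.990 V.
After B: V = 99.990 × 1536/2117 = 72.548 V.
After C: V = 72.548 × 1391/1333 = 75.705 V.
I_load = 75.705/254 = 0.29805 A, so P_out = 75.705 × 0.29805 = 22.564 W.
All ideal ⇒ P_in = P_out, so I_supply = 22.564/120 = 0.188 A.

I_supply ≈ 0.188 A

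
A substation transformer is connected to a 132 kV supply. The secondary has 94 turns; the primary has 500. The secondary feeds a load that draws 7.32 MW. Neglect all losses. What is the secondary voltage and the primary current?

V_s = V_p × N_s/N_p = 132000 × 94/500 = 24816 V.
I_s = P/V_s = 7.32×10^6/24816 = 294.97 A.
I_p = I_s × N_s/N_p = 294.97 × 94/500 = 55.5 A.

V_s ≈ 24800 V, I_p ≈ 55.5 A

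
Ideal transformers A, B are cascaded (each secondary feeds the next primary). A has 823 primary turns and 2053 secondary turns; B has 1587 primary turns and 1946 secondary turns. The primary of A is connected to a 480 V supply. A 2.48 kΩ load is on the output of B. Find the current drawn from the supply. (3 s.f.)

I_supply ≈ 1.81 A

After A: V = 480.00 × 2053/823 = 1197.4 V.
After B: V = 1197.4 × 1946/1587 = 1468.2 V.
I_load = 1468.2/2480 = 0.59203 A, so P_out = 1468.2 × 0.59203 = 869.24 W.
All ideal ⇒ P_in = P_out, so I_supply = 869.24/480 = 1.81 A.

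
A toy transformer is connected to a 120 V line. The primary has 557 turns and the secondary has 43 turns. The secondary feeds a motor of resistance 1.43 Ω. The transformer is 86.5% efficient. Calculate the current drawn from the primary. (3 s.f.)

V_s = 120 × 43/557 = 9.2639 V.
I_s = V_s/R = 9.2639/1.43 = 6.4783 A.
P_out = V_s I_s = 9.2639 × 6.4783 = 60.014 W.
P_in = P_out/η = 60.014/0.865 = 69.380 W.
I_p = P_in/V_p = 69.380/120 = 0.578 A.

I_p ≈ 0.578 A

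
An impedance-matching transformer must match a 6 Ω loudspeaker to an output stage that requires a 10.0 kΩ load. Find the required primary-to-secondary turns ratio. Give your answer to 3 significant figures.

N_p/N_s ≈ 40.8

Z_p/Z_s = (N_p/N_s)², so N_p/N_s = √(10000/6) = √1670 = 40.8.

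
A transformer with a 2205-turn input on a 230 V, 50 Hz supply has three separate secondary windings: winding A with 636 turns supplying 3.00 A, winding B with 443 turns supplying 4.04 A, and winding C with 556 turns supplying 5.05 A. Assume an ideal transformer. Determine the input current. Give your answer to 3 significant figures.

I_in ≈ 2.95 A

V_A = 230 × 636/2205 = 66.340 V; V_B = 230 × 443/2205 = 46.209 V; V_C = 230 × 556/2205 = 57.995 V.
P_out = V_A I_A + V_B I_B + V_C I_C = 66.340×3.00 + 46.209×4.04 + 57.995×5.05 = 199.02 + 186.68 + 292.88 = 678.58 W.
Ideal ⇒ P_in = P_out, so I_in = P_out/V_in = 678.58/230 = 2.95 A.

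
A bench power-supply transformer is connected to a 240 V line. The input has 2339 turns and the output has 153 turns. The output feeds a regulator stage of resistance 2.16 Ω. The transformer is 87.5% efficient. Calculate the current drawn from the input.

I_in ≈ 0.543 A

V_out = 240 × 153/2339 = 15.699 V.
I_out = V_out/R = 15.699/2.16 = 7.2681 A.
P_out = V_out I_out = 15.699 × 7.2681 = 114.10 W.
P_in = P_out/η = 114.10/0.875 = 130.40 W.
I_in = P_in/V_in = 130.40/240 = 0.543 A.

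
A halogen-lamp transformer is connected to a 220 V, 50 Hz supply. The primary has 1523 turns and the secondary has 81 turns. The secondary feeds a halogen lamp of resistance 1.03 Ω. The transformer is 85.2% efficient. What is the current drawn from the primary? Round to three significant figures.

I_p ≈ 0.709 A

V_s = 220 × 81/1523 = 11.701 V.
I_s = V_s/R = 11.701/1.03 = 11.360 A.
P_out = V_s I_s = 11.701 × 11.360 = 132.92 W.
P_in = P_out/η = 132.92/0.852 = 156.01 W.
I_p = P_in/V_p = 156.01/220 = 0.709 A.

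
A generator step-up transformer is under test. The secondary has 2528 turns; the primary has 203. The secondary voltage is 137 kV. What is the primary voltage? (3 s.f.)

V_p ≈ 11000 V

V_p/V_s = N_p/N_s, so V_p = 137000 × 203/2528 = 11000 V.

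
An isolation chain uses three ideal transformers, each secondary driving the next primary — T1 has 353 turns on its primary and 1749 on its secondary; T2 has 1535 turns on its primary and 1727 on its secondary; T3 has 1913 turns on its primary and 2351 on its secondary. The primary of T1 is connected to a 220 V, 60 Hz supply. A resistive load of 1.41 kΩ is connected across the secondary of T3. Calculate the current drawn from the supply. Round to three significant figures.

I_supply ≈ 7.32 A

Secondary of T1: V = 220.00 × 1749/353 = 1090.0 V.
Secondary of T2: V = 1090.0 × 1727/1535 = 1226.4 V.
Secondary of T3: V = 1226.4 × 2351/1913 = 1507.2 V.
I_load = 1507.2/1410 = 1.0689 A, so P_out = 1507.2 × 1.0689 = 1611.0 W.
All ideal ⇒ P_in = P_out, so I_supply = 1611.0/220 = 7.32 A.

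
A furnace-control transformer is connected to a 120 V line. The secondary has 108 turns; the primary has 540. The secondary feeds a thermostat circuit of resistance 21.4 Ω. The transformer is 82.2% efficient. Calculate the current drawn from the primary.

V_s = 120 × 108/540 = 24.000 V.
I_s = V_s/R = 24.000/21.4 = 1.1215 A.
P_out = V_s I_s = 24.000 × 1.1215 = 26.916 W.
P_in = P_out/η = 26.916/0.822 = 32.744 W.
I_p = P_in/V_p = 32.744/120 = 0.273 A.

I_p ≈ 0.273 A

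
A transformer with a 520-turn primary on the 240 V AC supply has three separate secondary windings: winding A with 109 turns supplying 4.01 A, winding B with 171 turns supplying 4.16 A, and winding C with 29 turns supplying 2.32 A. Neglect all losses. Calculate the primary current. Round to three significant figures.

V_A = 240 × 109/520 = 50.308 V; V_B = 240 × 171/520 = 78.923 V; V_C = 240 × 29/520 = 13.385 V.
P_out = V_A I_A + V_B I_B + V_C I_C = 50.308×4.01 + 78.923×4.16 + 13.385×2.32 = 201.73 + 328.32 + 31.052 = 561.11 W.
Ideal ⇒ P_in = P_out, so I_p = P_out/V_p = 561.11/240 = 2.34 A.

I_p ≈ 2.34 A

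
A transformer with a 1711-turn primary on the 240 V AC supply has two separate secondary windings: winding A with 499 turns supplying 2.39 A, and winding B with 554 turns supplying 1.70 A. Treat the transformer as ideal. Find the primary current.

I_p ≈ 1.25 A

V_A = 240 × 499/1711 = 69.994 V; V_B = 240 × 554/1711 = 77.709 V.
P_out = V_A I_A + V_B I_B = 69.994×2.39 + 77.709×1.70 = 167.29 + 132.11 = 299.39 W.
Ideal ⇒ P_in = P_out, so I_p = P_out/V_p = 299.39/240 = 1.25 A.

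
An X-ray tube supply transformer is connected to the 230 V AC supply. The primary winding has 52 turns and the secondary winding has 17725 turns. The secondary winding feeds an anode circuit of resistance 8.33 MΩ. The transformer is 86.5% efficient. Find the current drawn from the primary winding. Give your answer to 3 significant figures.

V_s = 230 × 17725/52 = 78399 V.
I_s = V_s/R = 78399/(8.33×10^6) = 0.0094116 A.
P_out = V_s I_s = 78399 × 0.0094116 = 737.86 W.
P_in = P_out/η = 737.86/0.865 = 853.02 W.
I_p = P_in/V_p = 853.02/230 = 3.71 A.

I_p ≈ 3.71 A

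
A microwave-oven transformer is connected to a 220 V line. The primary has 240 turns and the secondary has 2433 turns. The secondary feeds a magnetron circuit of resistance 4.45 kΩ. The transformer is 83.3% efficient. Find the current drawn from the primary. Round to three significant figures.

I_p ≈ 6.10 A

V_s = 220 × 2433/240 = 2230.2 V.
I_s = V_s/R = 2230.2/4450 = 0.50118 A.
P_out = V_s I_s = 2230.2 × 0.50118 = 1117.8 W.
P_in = P_out/η = 1117.8/0.833 = 1341.8 W.
I_p = P_in/V_p = 1341.8/220 = 6.10 A.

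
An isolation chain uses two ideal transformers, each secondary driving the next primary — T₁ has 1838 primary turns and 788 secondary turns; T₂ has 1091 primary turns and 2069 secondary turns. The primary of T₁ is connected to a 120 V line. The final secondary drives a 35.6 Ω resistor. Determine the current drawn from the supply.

Secondary of T₁: V = 120.00 × 788/1838 = 51.447 V.
Secondary of T₂: V = 51.447 × 2069/1091 = 97.566 V.
I_load = 97.566/35.6 = 2.7406 A, so P_out = 97.566 × 2.7406 = 267.39 W.
All ideal ⇒ P_in = P_out, so I_supply = 267.39/120 = 2.23 A.

I_supply ≈ 2.23 A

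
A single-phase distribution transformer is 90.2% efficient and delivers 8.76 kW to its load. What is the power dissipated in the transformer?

P_in = P_out/η = 8760/0.902 = 9711.75 W.
P_loss = P_in − P_out = 9711.75 − 8760 = 952 W.

P_loss ≈ 952 W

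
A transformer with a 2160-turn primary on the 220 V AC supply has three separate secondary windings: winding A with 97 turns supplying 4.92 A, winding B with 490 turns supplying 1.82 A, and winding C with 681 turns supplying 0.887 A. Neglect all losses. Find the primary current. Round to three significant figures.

I_p ≈ 0.913 A

V_A = 220 × 97/2160 = 9.8796 V; V_B = 220 × 490/2160 = 49.907 V; V_C = 220 × 681/2160 = 69.361 V.
P_out = V_A I_A + V_B I_B + V_C I_C = 9.8796×4.92 + 49.907×1.82 + 69.361×0.887 = 48.608 + 90.831 + 61.523 = 200.96 W.
Ideal ⇒ P_in = P_out, so I_p = P_out/V_p = 200.96/220 = 0.913 A.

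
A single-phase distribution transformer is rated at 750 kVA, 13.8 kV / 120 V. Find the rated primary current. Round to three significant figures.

I_p ≈ 54.3 A

I_p = S/V_p = 750000/13800 = 54.3 A.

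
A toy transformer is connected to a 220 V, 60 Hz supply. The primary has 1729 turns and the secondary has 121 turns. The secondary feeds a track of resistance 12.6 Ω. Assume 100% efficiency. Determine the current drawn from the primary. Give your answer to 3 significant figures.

V_s = V_p × N_s/N_p = 220 × 121/1729 = 15.396 V.
I_s = V_s/R = 15.396/12.6 = 1.2219 A.
For an ideal transformer I_p N_p = I_s N_s, so I_p = 1.2219 × 121/1729 = 0.0855 A.

I_p ≈ 0.0855 A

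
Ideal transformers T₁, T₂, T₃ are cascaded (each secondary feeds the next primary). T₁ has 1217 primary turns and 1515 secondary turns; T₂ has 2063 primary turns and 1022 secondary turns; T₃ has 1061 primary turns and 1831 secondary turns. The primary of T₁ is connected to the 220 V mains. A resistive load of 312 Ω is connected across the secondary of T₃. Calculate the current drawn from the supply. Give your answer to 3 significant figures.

I_supply ≈ 0.799 A

After T₁: V = 220.00 × 1515/1217 = 273.87 V.
After T₂: V = 273.87 × 1022/2063 = 135.67 V.
After T₃: V = 135.67 × 1831/1061 = 234.14 V.
I_load = 234.14/312 = 0.75044 A, so P_out = 234.14 × 0.75044 = 175.71 W.
All ideal ⇒ P_in = P_out, so I_supply = 175.71/220 = 0.799 A.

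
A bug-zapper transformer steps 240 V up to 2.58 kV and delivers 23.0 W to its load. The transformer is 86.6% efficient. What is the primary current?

P_in = P_out/η = 23.0/0.866 = 26.559 W.
I_p = P_in/V_p = 26.559/240 = 0.111 A.

I_p ≈ 0.111 A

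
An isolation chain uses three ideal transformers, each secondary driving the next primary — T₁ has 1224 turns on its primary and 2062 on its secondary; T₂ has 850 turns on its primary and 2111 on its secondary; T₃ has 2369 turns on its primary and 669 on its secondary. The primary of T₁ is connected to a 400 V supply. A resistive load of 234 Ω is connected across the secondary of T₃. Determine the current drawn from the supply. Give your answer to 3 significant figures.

Secondary of T₁: V = 400.00 × 2062/1224 = 673.86 V.
Secondary of T₂: V = 673.86 × 2111/850 = 1673.5 V.
Secondary of T₃: V = 1673.5 × 669/2369 = 472.60 V.
I_load = 472.60/234 = 2.0197 A, so P_out = 472.60 × 2.0197 = 954.51 W.
All ideal ⇒ P_in = P_out, so I_supply = 954.51/400 = 2.39 A.

I_supply ≈ 2.39 A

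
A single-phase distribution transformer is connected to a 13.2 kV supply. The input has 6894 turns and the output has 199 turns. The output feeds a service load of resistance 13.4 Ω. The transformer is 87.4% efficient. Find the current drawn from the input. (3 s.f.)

V_out = 13200 × 199/6894 = 381.03 V.
I_out = V_out/R = 381.03/13.4 = 28.435 A.
P_out = V_out I_out = 381.03 × 28.435 = 10834 W.
P_in = P_out/η = 10834/0.874 = 12396 W.
I_in = P_in/V_in = 12396/13200 = 0.939 A.

I_in ≈ 0.939 A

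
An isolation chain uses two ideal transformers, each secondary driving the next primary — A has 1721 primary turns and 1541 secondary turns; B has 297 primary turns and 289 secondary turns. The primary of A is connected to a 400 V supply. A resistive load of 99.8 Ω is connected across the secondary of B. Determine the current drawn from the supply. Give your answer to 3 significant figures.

Secondary of A: V = 400.00 × 1541/1721 = 358.16 V.
Secondary of B: V = 358.16 × 289/297 = 348.52 V.
I_load = 348.52/99.8 = 3.4921 A, so P_out = 348.52 × 3.4921 = 1217.1 W.
All ideal ⇒ P_in = P_out, so I_supply = 1217.1/400 = 3.04 A.

I_supply ≈ 3.04 A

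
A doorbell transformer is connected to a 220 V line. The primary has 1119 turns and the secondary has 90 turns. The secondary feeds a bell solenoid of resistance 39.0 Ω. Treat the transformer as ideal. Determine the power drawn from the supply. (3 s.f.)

V_s = V_p × N_s/N_p = 220 × 90/1119 = 17.694 V.
I_s = V_s/R = 17.694/39.0 = 0.45370 A.
I_p = I_s × N_s/N_p = 0.45370 × 90/1119 = 0.036491 A.
P = V_p I_p = 220 × 0.036491 = 8.03 W.

P ≈ 8.03 W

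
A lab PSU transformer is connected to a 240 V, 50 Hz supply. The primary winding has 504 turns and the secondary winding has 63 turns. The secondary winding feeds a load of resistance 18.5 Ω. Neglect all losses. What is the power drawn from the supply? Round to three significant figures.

P ≈ 48.6 W

V_s = V_p × N_s/N_p = 240 × 63/504 = 30.000 V.
I_s = V_s/R = 30.000/18.5 = 1.6216 A.
I_p = I_s × N_s/N_p = 1.6216 × 63/504 = 0.20270 A.
P = V_p I_p = 240 × 0.20270 = 48.6 W.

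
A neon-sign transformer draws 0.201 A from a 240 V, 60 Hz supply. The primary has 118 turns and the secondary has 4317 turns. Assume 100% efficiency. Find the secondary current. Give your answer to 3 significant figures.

I_s ≈ 0.00549 A

I_s/I_p = N_p/N_s, so I_s = 0.201 × 118/4317 = 0.00549 A.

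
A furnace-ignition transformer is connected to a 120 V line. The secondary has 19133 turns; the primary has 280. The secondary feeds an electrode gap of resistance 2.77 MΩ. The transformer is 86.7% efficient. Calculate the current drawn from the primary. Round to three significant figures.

V_s = 120 × 19133/280 = 8199.9 V.
I_s = V_s/R = 8199.9/(2.77×10^6) = 0.0029602 A.
P_out = V_s I_s = 8199.9 × 0.0029602 = 24.274 W.
P_in = P_out/η = 24.274/0.867 = 27.997 W.
I_p = P_in/V_p = 27.997/120 = 0.233 A.

I_p ≈ 0.233 A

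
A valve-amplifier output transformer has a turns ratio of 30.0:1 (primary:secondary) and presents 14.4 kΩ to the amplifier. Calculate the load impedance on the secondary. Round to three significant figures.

Z_s ≈ 16.0 Ω

Z_s = Z_p/(N_p/N_s)² = 14400/30.0² = 16.0 Ω.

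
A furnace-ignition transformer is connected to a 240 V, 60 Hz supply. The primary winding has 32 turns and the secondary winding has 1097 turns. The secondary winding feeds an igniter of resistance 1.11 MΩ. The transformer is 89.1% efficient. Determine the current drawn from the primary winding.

I_p ≈ 0.285 A

V_s = 240 × 1097/32 = 8227.5 V.
I_s = V_s/R = 8227.5/(1.11×10^6) = 0.0074122 A.
P_out = V_s I_s = 8227.5 × 0.0074122 = 60.984 W.
P_in = P_out/η = 60.984/0.891 = 68.444 W.
I_p = P_in/V_p = 68.444/240 = 0.285 A.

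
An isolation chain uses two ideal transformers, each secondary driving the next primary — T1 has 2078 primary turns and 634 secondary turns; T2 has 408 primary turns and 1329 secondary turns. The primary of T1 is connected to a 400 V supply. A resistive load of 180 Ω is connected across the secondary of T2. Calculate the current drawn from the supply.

I_supply ≈ 2.19 A

After T1: V = 400.00 × 634/2078 = 122.04 V.
After T2: V = 122.04 × 1329/408 = 397.53 V.
I_load = 397.53/180 = 2.2085 A, so P_out = 397.53 × 2.2085 = 877.94 W.
All ideal ⇒ P_in = P_out, so I_supply = 877.94/400 = 2.19 A.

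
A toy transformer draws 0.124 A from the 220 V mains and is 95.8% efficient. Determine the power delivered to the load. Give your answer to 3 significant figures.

P_out ≈ 26.1 W

P_in = V_p I_p = 220 × 0.124 = 27.280 W.
P_out = η P_in = 0.958 × 27.280 = 26.1 W.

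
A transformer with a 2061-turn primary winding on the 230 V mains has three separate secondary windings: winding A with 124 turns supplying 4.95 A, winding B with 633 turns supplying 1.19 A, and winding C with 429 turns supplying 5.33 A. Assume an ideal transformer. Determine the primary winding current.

V_A = 230 × 124/2061 = 13.838 V; V_B = 230 × 633/2061 = 70.640 V; V_C = 230 × 429/2061 = 47.875 V.
P_out = V_A I_A + V_B I_B + V_C I_C = 13.838×4.95 + 70.640×1.19 + 47.875×5.33 = 68.498 + 84.062 + 255.17 = 407.73 W.
Ideal ⇒ P_in = P_out, so I_p = P_out/V_p = 407.73/230 = 1.77 A.

I_p ≈ 1.77 A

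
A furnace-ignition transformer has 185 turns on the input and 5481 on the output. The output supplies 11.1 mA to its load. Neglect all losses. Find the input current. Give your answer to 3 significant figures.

For an ideal transformer I_in/I_out = N_out/N_in, so I_in = 0.0111 × 5481/185 = 0.329 A.

I_in ≈ 0.329 A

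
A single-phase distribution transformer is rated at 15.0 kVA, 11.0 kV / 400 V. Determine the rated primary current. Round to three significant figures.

I_p = S/V_p = 15000/11000 = 1.36 A.

I_p ≈ 1.36 A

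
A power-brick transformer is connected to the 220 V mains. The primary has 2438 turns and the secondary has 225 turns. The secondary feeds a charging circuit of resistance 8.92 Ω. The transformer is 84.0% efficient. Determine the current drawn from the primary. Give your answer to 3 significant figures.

V_s = 220 × 225/2438 = 20.304 V.
I_s = V_s/R = 20.304/8.92 = 2.2762 A.
P_out = V_s I_s = 20.304 × 2.2762 = 46.214 W.
P_in = P_out/η = 46.214/0.840 = 55.017 W.
I_p = P_in/V_p = 55.017/220 = 0.250 A.

I_p ≈ 0.250 A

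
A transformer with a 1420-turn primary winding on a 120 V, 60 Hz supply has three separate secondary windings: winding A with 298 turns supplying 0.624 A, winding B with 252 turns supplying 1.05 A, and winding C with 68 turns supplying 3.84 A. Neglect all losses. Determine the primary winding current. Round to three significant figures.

I_p ≈ 0.501 A

V_A = 120 × 298/1420 = 25.183 V; V_B = 120 × 252/1420 = 21.296 V; V_C = 120 × 68/1420 = 5.7465 V.
P_out = V_A I_A + V_B I_B + V_C I_C = 25.183×0.624 + 21.296×1.05 + 5.7465×3.84 = 15.714 + 22.361 + 22.066 = 60.141 W.
Ideal ⇒ P_in = P_out, so I_p = P_out/V_p = 60.141/120 = 0.501 A.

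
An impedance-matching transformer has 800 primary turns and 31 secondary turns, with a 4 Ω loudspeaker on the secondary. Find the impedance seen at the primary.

Z_p = (N_p/N_s)² × Z_s = (800/31)² × 4 = 2660 Ω.

Z_p ≈ 2660 Ω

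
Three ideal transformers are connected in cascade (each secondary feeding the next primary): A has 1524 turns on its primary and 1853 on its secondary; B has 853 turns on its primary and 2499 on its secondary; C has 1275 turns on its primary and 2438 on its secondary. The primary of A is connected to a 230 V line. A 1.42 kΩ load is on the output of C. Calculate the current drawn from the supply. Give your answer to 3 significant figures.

Secondary of A: V = 230.00 × 1853/1524 = 279.65 V.
Secondary of B: V = 279.65 × 2499/853 = 819.29 V.
Secondary of C: V = 819.29 × 2438/1275 = 1566.6 V.
I_load = 1566.6/1420 = 1.1032 A, so P_out = 1566.6 × 1.1032 = 1728.3 W.
All ideal ⇒ P_in = P_out, so I_supply = 1728.3/230 = 7.51 A.

I_supply ≈ 7.51 A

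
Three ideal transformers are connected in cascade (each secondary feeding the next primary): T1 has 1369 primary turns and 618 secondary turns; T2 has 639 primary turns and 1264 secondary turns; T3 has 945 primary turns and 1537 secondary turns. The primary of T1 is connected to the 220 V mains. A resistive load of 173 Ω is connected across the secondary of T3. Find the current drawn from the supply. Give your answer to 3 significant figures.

After T1: V = 220.00 × 618/1369 = 99.313 V.
After T2: V = 99.313 × 1264/639 = 196.45 V.
After T3: V = 196.45 × 1537/945 = 319.52 V.
I_load = 319.52/173 = 1.8469 A, so P_out = 319.52 × 1.8469 = 590.13 W.
All ideal ⇒ P_in = P_out, so I_supply = 590.13/220 = 2.68 A.

I_supply ≈ 2.68 A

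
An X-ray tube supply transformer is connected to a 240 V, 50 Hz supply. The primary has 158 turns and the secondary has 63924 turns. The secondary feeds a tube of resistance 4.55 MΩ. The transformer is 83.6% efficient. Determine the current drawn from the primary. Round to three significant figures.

I_p ≈ 10.3 A

V_s = 240 × 63924/158 = 97100 V.
I_s = V_s/R = 97100/(4.55×10^6) = 0.021341 A.
P_out = V_s I_s = 97100 × 0.021341 = 2072.2 W.
P_in = P_out/η = 2072.2/0.836 = 2478.7 W.
I_p = P_in/V_p = 2478.7/240 = 10.3 A.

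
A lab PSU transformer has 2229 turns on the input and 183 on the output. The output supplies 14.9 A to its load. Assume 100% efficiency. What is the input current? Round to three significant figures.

I_in ≈ 1.22 A

For an ideal transformer I_in/I_out = N_out/N_in, so I_in = 14.9 × 183/2229 = 1.22 A.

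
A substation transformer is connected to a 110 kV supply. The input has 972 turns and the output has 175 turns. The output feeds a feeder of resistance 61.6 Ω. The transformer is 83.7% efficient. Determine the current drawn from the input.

V_out = 110000 × 175/972 = 19805 V.
I_out = V_out/R = 19805/61.6 = 321.50 A.
P_out = V_out I_out = 19805 × 321.50 = 6.3672×10^6 W.
P_in = P_out/η = 6.3672×10^6/0.837 = 7.6072×10^6 W.
I_in = P_in/V_in = 7.6072×10^6/110000 = 69.2 A.

I_in ≈ 69.2 A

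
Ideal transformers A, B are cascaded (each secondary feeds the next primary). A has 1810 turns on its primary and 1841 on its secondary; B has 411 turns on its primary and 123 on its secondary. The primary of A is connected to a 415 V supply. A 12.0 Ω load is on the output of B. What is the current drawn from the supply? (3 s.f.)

I_supply ≈ 3.20 A

Secondary of A: V = 415.00 × 1841/1810 = 422.11 V.
Secondary of B: V = 422.11 × 123/411 = 126.32 V.
I_load = 126.32/12.0 = 10.527 A, so P_out = 126.32 × 10.527 = 1329.8 W.
All ideal ⇒ P_in = P_out, so I_supply = 1329.8/415 = 3.20 A.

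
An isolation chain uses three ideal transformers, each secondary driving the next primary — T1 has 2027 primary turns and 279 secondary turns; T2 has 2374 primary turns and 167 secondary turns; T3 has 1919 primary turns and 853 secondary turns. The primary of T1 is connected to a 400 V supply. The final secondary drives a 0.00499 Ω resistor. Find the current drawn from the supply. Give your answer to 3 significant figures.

Secondary of T1: V = 400.00 × 279/2027 = 55.057 V.
Secondary of T2: V = 55.057 × 167/2374 = 3.8730 V.
Secondary of T3: V = 3.8730 × 853/1919 = 1.7216 V.
I_load = 1.7216/0.00499 = 345.00 A, so P_out = 1.7216 × 345.00 = 593.94 W.
All ideal ⇒ P_in = P_out, so I_supply = 593.94/400 = 1.48 A.

I_supply ≈ 1.48 A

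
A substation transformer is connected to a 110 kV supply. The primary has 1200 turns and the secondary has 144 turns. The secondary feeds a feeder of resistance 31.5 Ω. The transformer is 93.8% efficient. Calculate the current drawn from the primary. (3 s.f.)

V_s = 110000 × 144/1200 = 13200 V.
I_s = V_s/R = 13200/31.5 = 419.05 A.
P_out = V_s I_s = 13200 × 419.05 = 5.5314×10^6 W.
P_in = P_out/η = 5.5314×10^6/0.938 = 5.8970×10^6 W.
I_p = P_in/V_p = 5.8970×10^6/110000 = 53.6 A.

I_p ≈ 53.6 A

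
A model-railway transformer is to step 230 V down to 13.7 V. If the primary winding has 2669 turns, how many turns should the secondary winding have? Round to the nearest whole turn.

N_s = 159 turns

N_s/N_p = V_s/V_p, so N_s = 2669 × 13.7/230 = 159.0 ≈ 159 turns.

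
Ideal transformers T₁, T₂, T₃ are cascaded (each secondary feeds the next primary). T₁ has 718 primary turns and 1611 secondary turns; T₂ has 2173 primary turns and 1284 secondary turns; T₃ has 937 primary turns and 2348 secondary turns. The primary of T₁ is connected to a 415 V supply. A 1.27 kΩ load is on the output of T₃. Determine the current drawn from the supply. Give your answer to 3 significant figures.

After T₁: V = 415.00 × 1611/718 = 931.15 V.
After T₂: V = 931.15 × 1284/2173 = 550.20 V.
After T₃: V = 550.20 × 2348/937 = 1378.7 V.
I_load = 1378.7/1270 = 1.0856 A, so P_out = 1378.7 × 1.0856 = 1496.8 W.
All ideal ⇒ P_in = P_out, so I_supply = 1496.8/415 = 3.61 A.

I_supply ≈ 3.61 A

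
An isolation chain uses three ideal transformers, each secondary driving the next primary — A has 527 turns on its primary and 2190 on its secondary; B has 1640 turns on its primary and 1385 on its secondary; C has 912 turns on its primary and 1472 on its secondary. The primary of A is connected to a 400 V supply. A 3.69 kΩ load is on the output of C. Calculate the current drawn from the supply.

Secondary of A: V = 400.00 × 2190/527 = 1662.2 V.
Secondary of B: V = 1662.2 × 1385/1640 = 1403.8 V.
Secondary of C: V = 1403.8 × 1472/912 = 2265.8 V.
I_load = 2265.8/3690 = 0.61402 A, so P_out = 2265.8 × 0.61402 = 1391.2 W.
All ideal ⇒ P_in = P_out, so I_supply = 1391.2/400 = 3.48 A.

I_supply ≈ 3.48 A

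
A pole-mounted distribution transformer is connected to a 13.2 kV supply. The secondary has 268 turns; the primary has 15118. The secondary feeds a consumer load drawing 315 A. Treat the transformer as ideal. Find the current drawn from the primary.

For an ideal transformer I_p N_p = I_s N_s, so I_p = 315 × 268/15118 = 5.58 A.

I_p ≈ 5.58 A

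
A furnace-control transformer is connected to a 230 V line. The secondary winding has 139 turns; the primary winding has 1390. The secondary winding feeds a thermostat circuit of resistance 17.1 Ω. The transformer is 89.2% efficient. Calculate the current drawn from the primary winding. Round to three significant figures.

V_s = 230 × 139/1390 = 23.000 V.
I_s = V_s/R = 23.000/17.1 = 1.3450 A.
P_out = V_s I_s = 23.000 × 1.3450 = 30.936 W.
P_in = P_out/η = 30.936/0.892 = 34.681 W.
I_p = P_in/V_p = 34.681/230 = 0.151 A.

I_p ≈ 0.151 A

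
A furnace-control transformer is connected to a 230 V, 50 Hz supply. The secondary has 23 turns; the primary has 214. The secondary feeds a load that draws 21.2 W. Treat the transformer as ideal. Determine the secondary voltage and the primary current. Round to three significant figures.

V_s ≈ 24.7 V, I_p ≈ 0.0922 A

V_s = V_p × N_s/N_p = 230 × 23/214 = 24.720 V.
I_s = P/V_s = 21.2/24.720 = 0.85762 A.
I_p = I_s × N_s/N_p = 0.85762 × 23/214 = 0.0922 A.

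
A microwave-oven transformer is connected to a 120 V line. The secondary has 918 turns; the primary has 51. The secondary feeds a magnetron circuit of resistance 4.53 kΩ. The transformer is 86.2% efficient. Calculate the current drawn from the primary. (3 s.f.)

V_s = 120 × 918/51 = 2160.0 V.
I_s = V_s/R = 2160.0/4530 = 0.47682 A.
P_out = V_s I_s = 2160.0 × 0.47682 = 1029.9 W.
P_in = P_out/η = 1029.9/0.862 = 1194.8 W.
I_p = P_in/V_p = 1194.8/120 = 9.96 A.

I_p ≈ 9.96 A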